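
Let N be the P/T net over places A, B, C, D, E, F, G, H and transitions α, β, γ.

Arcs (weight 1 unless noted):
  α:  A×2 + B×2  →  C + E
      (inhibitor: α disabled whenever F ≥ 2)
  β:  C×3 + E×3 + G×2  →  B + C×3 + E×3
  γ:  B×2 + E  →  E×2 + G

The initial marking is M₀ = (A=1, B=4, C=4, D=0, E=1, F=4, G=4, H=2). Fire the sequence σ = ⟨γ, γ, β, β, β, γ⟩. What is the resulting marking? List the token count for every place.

(A=1, B=1, C=4, D=0, E=4, F=4, G=1, H=2)

step 1: fire γ:  (A=1, B=4, C=4, D=0, E=1, F=4, G=4, H=2) → (A=1, B=2, C=4, D=0, E=2, F=4, G=5, H=2)
step 2: fire γ:  (A=1, B=2, C=4, D=0, E=2, F=4, G=5, H=2) → (A=1, B=0, C=4, D=0, E=3, F=4, G=6, H=2)
step 3: fire β:  (A=1, B=0, C=4, D=0, E=3, F=4, G=6, H=2) → (A=1, B=1, C=4, D=0, E=3, F=4, G=4, H=2)
step 4: fire β:  (A=1, B=1, C=4, D=0, E=3, F=4, G=4, H=2) → (A=1, B=2, C=4, D=0, E=3, F=4, G=2, H=2)
step 5: fire β:  (A=1, B=2, C=4, D=0, E=3, F=4, G=2, H=2) → (A=1, B=3, C=4, D=0, E=3, F=4, G=0, H=2)
step 6: fire γ:  (A=1, B=3, C=4, D=0, E=3, F=4, G=0, H=2) → (A=1, B=1, C=4, D=0, E=4, F=4, G=1, H=2)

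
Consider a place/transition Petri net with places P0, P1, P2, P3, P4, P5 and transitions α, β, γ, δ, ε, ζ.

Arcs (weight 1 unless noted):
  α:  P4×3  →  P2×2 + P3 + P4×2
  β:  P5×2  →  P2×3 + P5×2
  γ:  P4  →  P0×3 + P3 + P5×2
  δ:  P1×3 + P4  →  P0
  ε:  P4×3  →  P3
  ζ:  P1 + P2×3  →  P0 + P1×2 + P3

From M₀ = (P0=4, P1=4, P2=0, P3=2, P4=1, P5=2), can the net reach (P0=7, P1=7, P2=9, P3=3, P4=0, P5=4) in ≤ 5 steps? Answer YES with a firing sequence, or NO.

NO — not reachable within 5 firings

depth 0: 1 marking
depth 1: 4 markings reached so far
depth 2: 8 markings reached so far
depth 3: 14 markings reached so far
depth 4: 21 markings reached so far
depth 5: 30 markings reached so far
target is not among the 30 markings reachable within 5 steps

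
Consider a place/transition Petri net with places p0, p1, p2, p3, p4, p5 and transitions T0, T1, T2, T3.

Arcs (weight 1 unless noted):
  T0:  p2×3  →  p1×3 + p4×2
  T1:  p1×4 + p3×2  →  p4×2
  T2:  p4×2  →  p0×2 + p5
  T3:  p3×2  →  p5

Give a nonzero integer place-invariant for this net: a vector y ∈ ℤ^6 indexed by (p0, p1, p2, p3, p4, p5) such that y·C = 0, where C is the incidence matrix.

Incidence matrix C (rows=places, cols=transitions):
       T0   T1   T2   T3
   p0   0    0    2    0
   p1   3   -4    0    0
   p2  -3    0    0    0
   p3   0   -2    0   -2
   p4   2    2   -2    0
   p5   0    0    1    1

Candidate y = [6, 3, 7, 0, 6, 0]; check y·C column-wise:
  col T0: 6·0 + 3·3 + 7·-3 + 6·2 = 0
  col T1: 6·0 + 3·-4 + 7·0 + 0·-2 + 6·2 = 0
  col T2: 6·2 + 3·0 + 7·0 + 6·-2 + 0·1 = 0
  col T3: 6·0 + 3·0 + 7·0 + 0·-2 + 6·0 + 0·1 = 0

y = (p0:6, p1:3, p2:7, p3:0, p4:6, p5:0)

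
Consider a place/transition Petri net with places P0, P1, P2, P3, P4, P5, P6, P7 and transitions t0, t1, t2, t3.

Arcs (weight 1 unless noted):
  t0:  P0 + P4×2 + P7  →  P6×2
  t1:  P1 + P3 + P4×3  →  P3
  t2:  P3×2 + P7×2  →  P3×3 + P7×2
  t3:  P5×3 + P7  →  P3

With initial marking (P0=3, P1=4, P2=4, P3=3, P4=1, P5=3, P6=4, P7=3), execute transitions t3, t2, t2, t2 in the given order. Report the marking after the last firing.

step 1: fire t3:  (P0=3, P1=4, P2=4, P3=3, P4=1, P5=3, P6=4, P7=3) → (P0=3, P1=4, P2=4, P3=4, P4=1, P5=0, P6=4, P7=2)
step 2: fire t2:  (P0=3, P1=4, P2=4, P3=4, P4=1, P5=0, P6=4, P7=2) → (P0=3, P1=4, P2=4, P3=5, P4=1, P5=0, P6=4, P7=2)
step 3: fire t2:  (P0=3, P1=4, P2=4, P3=5, P4=1, P5=0, P6=4, P7=2) → (P0=3, P1=4, P2=4, P3=6, P4=1, P5=0, P6=4, P7=2)
step 4: fire t2:  (P0=3, P1=4, P2=4, P3=6, P4=1, P5=0, P6=4, P7=2) → (P0=3, P1=4, P2=4, P3=7, P4=1, P5=0, P6=4, P7=2)

(P0=3, P1=4, P2=4, P3=7, P4=1, P5=0, P6=4, P7=2)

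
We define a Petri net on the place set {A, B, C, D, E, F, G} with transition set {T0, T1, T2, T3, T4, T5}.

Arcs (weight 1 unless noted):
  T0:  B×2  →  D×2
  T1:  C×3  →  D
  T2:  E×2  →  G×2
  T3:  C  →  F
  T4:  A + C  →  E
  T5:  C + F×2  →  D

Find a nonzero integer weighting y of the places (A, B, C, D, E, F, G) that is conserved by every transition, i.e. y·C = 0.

Incidence matrix C (rows=places, cols=transitions):
       T0   T1   T2   T3   T4   T5
    A   0    0    0    0   -1    0
    B  -2    0    0    0    0    0
    C   0   -3    0   -1   -1   -1
    D   2    1    0    0    0    1
    E   0    0   -2    0    1    0
    F   0    0    0    1    0   -2
    G   0    0    2    0    0    0

Candidate y = [1, -3, -1, -3, 0, -1, 0]; check y·C column-wise:
  col T0: 1·0 + -3·-2 + -1·0 + -3·2 + -1·0 = 0
  col T1: 1·0 + -3·0 + -1·-3 + -3·1 + -1·0 = 0
  col T2: 1·0 + -3·0 + -1·0 + -3·0 + 0·-2 + -1·0 + 0·2 = 0
  col T3: 1·0 + -3·0 + -1·-1 + -3·0 + -1·1 = 0
  col T4: 1·-1 + -3·0 + -1·-1 + -3·0 + 0·1 + -1·0 = 0
  col T5: 1·0 + -3·0 + -1·-1 + -3·1 + -1·-2 = 0

y = (A:1, B:-3, C:-1, D:-3, E:0, F:-1, G:0)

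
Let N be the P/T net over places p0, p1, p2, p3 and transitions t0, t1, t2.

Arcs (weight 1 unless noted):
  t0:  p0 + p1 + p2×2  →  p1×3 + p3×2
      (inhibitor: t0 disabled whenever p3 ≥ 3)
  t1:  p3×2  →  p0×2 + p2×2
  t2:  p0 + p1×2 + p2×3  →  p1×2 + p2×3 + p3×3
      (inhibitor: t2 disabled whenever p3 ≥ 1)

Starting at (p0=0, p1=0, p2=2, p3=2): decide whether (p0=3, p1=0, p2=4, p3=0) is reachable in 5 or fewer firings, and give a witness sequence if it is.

depth 0: 1 marking
depth 1: 2 markings reached so far
depth 2: 2 markings reached so far
(frontier empty at depth 2; search complete)
target is not among the 2 markings reachable within 5 steps

NO — not reachable within 5 firings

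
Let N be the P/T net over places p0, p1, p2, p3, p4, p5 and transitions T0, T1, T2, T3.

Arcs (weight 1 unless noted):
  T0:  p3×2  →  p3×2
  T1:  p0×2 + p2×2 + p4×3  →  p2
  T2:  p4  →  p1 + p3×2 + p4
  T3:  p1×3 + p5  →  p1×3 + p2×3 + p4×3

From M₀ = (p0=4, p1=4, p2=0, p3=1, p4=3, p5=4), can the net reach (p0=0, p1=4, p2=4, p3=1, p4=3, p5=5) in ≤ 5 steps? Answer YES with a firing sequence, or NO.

NO — not reachable within 5 firings

depth 0: 1 marking
depth 1: 3 markings reached so far
depth 2: 7 markings reached so far
depth 3: 14 markings reached so far
depth 4: 24 markings reached so far
depth 5: 36 markings reached so far
target is not among the 36 markings reachable within 5 steps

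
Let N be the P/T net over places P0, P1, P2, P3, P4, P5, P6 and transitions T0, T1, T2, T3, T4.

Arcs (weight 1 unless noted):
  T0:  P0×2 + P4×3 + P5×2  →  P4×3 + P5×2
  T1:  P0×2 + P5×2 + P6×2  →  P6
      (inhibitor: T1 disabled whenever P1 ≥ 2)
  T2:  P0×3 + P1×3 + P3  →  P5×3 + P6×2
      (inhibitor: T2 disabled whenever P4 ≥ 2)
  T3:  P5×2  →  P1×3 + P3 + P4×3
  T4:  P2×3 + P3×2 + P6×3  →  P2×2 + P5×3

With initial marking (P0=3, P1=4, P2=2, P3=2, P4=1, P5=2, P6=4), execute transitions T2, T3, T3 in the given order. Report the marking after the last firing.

step 1: fire T2:  (P0=3, P1=4, P2=2, P3=2, P4=1, P5=2, P6=4) → (P0=0, P1=1, P2=2, P3=1, P4=1, P5=5, P6=6)
step 2: fire T3:  (P0=0, P1=1, P2=2, P3=1, P4=1, P5=5, P6=6) → (P0=0, P1=4, P2=2, P3=2, P4=4, P5=3, P6=6)
step 3: fire T3:  (P0=0, P1=4, P2=2, P3=2, P4=4, P5=3, P6=6) → (P0=0, P1=7, P2=2, P3=3, P4=7, P5=1, P6=6)

(P0=0, P1=7, P2=2, P3=3, P4=7, P5=1, P6=6)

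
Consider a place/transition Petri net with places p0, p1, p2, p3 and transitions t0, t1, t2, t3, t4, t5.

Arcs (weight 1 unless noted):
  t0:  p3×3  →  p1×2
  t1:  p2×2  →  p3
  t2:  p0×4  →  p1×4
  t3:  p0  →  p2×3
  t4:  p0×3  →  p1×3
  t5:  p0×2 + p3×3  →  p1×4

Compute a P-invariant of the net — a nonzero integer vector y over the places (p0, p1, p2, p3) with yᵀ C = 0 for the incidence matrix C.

y = (p0:3, p1:3, p2:1, p3:2)

Incidence matrix C (rows=places, cols=transitions):
       t0   t1   t2   t3   t4   t5
   p0   0    0   -4   -1   -3   -2
   p1   2    0    4    0    3    4
   p2   0   -2    0    3    0    0
   p3  -3    1    0    0    0   -3

Candidate y = [3, 3, 1, 2]; check y·C column-wise:
  col t0: 3·0 + 3·2 + 1·0 + 2·-3 = 0
  col t1: 3·0 + 3·0 + 1·-2 + 2·1 = 0
  col t2: 3·-4 + 3·4 + 1·0 + 2·0 = 0
  col t3: 3·-1 + 3·0 + 1·3 + 2·0 = 0
  col t4: 3·-3 + 3·3 + 1·0 + 2·0 = 0
  col t5: 3·-2 + 3·4 + 1·0 + 2·-3 = 0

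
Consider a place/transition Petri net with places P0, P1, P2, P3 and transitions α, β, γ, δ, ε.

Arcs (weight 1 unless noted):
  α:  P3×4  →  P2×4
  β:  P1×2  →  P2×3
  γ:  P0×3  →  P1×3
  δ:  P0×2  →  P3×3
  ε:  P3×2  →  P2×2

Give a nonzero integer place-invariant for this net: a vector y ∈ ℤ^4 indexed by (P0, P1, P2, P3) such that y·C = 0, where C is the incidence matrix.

y = (P0:3, P1:3, P2:2, P3:2)

Incidence matrix C (rows=places, cols=transitions):
        α    β    γ    δ    ε
   P0   0    0   -3   -2    0
   P1   0   -2    3    0    0
   P2   4    3    0    0    2
   P3  -4    0    0    3   -2

Candidate y = [3, 3, 2, 2]; check y·C column-wise:
  col α: 3·0 + 3·0 + 2·4 + 2·-4 = 0
  col β: 3·0 + 3·-2 + 2·3 + 2·0 = 0
  col γ: 3·-3 + 3·3 + 2·0 + 2·0 = 0
  col δ: 3·-2 + 3·0 + 2·0 + 2·3 = 0
  col ε: 3·0 + 3·0 + 2·2 + 2·-2 = 0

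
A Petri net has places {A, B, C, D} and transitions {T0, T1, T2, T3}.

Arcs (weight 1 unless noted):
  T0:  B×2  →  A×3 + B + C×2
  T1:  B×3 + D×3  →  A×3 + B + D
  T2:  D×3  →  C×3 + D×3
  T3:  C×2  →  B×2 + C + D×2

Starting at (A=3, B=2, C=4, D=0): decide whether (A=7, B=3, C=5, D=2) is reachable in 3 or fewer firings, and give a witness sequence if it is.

NO — not reachable within 3 firings

depth 0: 1 marking
depth 1: 3 markings reached so far
depth 2: 5 markings reached so far
depth 3: 10 markings reached so far
target is not among the 10 markings reachable within 3 steps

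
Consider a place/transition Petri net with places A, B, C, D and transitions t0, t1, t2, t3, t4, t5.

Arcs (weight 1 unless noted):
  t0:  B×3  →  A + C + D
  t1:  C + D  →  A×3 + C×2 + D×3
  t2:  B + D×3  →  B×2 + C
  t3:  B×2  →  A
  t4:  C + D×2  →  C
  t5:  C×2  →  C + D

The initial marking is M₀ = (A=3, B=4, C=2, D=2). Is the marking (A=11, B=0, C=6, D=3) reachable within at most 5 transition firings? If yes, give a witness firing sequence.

NO — not reachable within 5 firings

depth 0: 1 marking
depth 1: 6 markings reached so far
depth 2: 20 markings reached so far
depth 3: 46 markings reached so far
depth 4: 88 markings reached so far
depth 5: 151 markings reached so far
target is not among the 151 markings reachable within 5 steps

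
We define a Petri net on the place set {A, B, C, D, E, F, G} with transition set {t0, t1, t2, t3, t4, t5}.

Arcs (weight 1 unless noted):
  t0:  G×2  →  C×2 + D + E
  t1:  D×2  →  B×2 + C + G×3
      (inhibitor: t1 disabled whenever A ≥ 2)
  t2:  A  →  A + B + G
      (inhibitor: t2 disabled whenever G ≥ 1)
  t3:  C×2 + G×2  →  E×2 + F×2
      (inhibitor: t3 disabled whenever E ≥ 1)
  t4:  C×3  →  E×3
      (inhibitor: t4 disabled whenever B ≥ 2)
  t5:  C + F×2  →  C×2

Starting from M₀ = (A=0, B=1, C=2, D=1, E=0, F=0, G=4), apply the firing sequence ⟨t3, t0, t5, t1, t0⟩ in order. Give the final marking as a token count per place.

(A=0, B=3, C=6, D=1, E=4, F=0, G=1)

step 1: fire t3:  (A=0, B=1, C=2, D=1, E=0, F=0, G=4) → (A=0, B=1, C=0, D=1, E=2, F=2, G=2)
step 2: fire t0:  (A=0, B=1, C=0, D=1, E=2, F=2, G=2) → (A=0, B=1, C=2, D=2, E=3, F=2, G=0)
step 3: fire t5:  (A=0, B=1, C=2, D=2, E=3, F=2, G=0) → (A=0, B=1, C=3, D=2, E=3, F=0, G=0)
step 4: fire t1:  (A=0, B=1, C=3, D=2, E=3, F=0, G=0) → (A=0, B=3, C=4, D=0, E=3, F=0, G=3)
step 5: fire t0:  (A=0, B=3, C=4, D=0, E=3, F=0, G=3) → (A=0, B=3, C=6, D=1, E=4, F=0, G=1)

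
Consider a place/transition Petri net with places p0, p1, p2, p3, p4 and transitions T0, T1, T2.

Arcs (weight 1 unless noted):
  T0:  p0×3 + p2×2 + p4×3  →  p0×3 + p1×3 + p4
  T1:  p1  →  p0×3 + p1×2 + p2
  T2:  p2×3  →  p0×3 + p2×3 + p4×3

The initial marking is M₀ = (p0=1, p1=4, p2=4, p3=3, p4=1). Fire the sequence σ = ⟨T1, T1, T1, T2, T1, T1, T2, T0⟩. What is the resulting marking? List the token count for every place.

(p0=22, p1=12, p2=7, p3=3, p4=5)

step 1: fire T1:  (p0=1, p1=4, p2=4, p3=3, p4=1) → (p0=4, p1=5, p2=5, p3=3, p4=1)
step 2: fire T1:  (p0=4, p1=5, p2=5, p3=3, p4=1) → (p0=7, p1=6, p2=6, p3=3, p4=1)
step 3: fire T1:  (p0=7, p1=6, p2=6, p3=3, p4=1) → (p0=10, p1=7, p2=7, p3=3, p4=1)
step 4: fire T2:  (p0=10, p1=7, p2=7, p3=3, p4=1) → (p0=13, p1=7, p2=7, p3=3, p4=4)
step 5: fire T1:  (p0=13, p1=7, p2=7, p3=3, p4=4) → (p0=16, p1=8, p2=8, p3=3, p4=4)
step 6: fire T1:  (p0=16, p1=8, p2=8, p3=3, p4=4) → (p0=19, p1=9, p2=9, p3=3, p4=4)
step 7: fire T2:  (p0=19, p1=9, p2=9, p3=3, p4=4) → (p0=22, p1=9, p2=9, p3=3, p4=7)
step 8: fire T0:  (p0=22, p1=9, p2=9, p3=3, p4=7) → (p0=22, p1=12, p2=7, p3=3, p4=5)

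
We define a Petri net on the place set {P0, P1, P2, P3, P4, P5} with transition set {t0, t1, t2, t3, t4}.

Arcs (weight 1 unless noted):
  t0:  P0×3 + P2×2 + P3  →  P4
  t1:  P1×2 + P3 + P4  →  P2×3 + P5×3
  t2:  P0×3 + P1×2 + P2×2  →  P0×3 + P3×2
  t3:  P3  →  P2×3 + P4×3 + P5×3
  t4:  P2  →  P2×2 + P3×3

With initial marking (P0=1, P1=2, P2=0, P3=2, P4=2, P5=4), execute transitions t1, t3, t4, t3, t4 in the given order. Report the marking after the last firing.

(P0=1, P1=0, P2=11, P3=5, P4=7, P5=13)

step 1: fire t1:  (P0=1, P1=2, P2=0, P3=2, P4=2, P5=4) → (P0=1, P1=0, P2=3, P3=1, P4=1, P5=7)
step 2: fire t3:  (P0=1, P1=0, P2=3, P3=1, P4=1, P5=7) → (P0=1, P1=0, P2=6, P3=0, P4=4, P5=10)
step 3: fire t4:  (P0=1, P1=0, P2=6, P3=0, P4=4, P5=10) → (P0=1, P1=0, P2=7, P3=3, P4=4, P5=10)
step 4: fire t3:  (P0=1, P1=0, P2=7, P3=3, P4=4, P5=10) → (P0=1, P1=0, P2=10, P3=2, P4=7, P5=13)
step 5: fire t4:  (P0=1, P1=0, P2=10, P3=2, P4=7, P5=13) → (P0=1, P1=0, P2=11, P3=5, P4=7, P5=13)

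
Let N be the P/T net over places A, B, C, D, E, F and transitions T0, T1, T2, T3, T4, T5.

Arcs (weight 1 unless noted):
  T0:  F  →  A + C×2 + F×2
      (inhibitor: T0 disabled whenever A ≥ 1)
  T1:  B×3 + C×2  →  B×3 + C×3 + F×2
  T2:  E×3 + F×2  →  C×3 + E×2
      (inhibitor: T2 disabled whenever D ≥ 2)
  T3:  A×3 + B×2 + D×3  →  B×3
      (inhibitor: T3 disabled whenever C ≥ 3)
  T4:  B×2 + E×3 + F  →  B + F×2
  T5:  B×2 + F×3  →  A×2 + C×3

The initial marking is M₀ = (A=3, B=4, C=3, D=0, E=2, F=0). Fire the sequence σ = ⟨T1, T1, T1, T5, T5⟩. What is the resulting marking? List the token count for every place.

step 1: fire T1:  (A=3, B=4, C=3, D=0, E=2, F=0) → (A=3, B=4, C=4, D=0, E=2, F=2)
step 2: fire T1:  (A=3, B=4, C=4, D=0, E=2, F=2) → (A=3, B=4, C=5, D=0, E=2, F=4)
step 3: fire T1:  (A=3, B=4, C=5, D=0, E=2, F=4) → (A=3, B=4, C=6, D=0, E=2, F=6)
step 4: fire T5:  (A=3, B=4, C=6, D=0, E=2, F=6) → (A=5, B=2, C=9, D=0, E=2, F=3)
step 5: fire T5:  (A=5, B=2, C=9, D=0, E=2, F=3) → (A=7, B=0, C=12, D=0, E=2, F=0)

(A=7, B=0, C=12, D=0, E=2, F=0)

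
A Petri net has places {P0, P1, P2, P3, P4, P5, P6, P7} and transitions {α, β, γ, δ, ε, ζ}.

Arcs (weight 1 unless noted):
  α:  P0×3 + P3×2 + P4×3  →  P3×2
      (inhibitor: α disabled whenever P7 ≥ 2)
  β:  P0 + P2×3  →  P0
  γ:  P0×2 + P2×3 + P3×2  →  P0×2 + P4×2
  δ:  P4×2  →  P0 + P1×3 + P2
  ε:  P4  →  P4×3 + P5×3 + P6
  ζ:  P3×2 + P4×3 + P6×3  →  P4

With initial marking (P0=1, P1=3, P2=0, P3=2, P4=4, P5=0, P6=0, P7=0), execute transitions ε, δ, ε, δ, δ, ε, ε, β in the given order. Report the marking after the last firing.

step 1: fire ε:  (P0=1, P1=3, P2=0, P3=2, P4=4, P5=0, P6=0, P7=0) → (P0=1, P1=3, P2=0, P3=2, P4=6, P5=3, P6=1, P7=0)
step 2: fire δ:  (P0=1, P1=3, P2=0, P3=2, P4=6, P5=3, P6=1, P7=0) → (P0=2, P1=6, P2=1, P3=2, P4=4, P5=3, P6=1, P7=0)
step 3: fire ε:  (P0=2, P1=6, P2=1, P3=2, P4=4, P5=3, P6=1, P7=0) → (P0=2, P1=6, P2=1, P3=2, P4=6, P5=6, P6=2, P7=0)
step 4: fire δ:  (P0=2, P1=6, P2=1, P3=2, P4=6, P5=6, P6=2, P7=0) → (P0=3, P1=9, P2=2, P3=2, P4=4, P5=6, P6=2, P7=0)
step 5: fire δ:  (P0=3, P1=9, P2=2, P3=2, P4=4, P5=6, P6=2, P7=0) → (P0=4, P1=12, P2=3, P3=2, P4=2, P5=6, P6=2, P7=0)
step 6: fire ε:  (P0=4, P1=12, P2=3, P3=2, P4=2, P5=6, P6=2, P7=0) → (P0=4, P1=12, P2=3, P3=2, P4=4, P5=9, P6=3, P7=0)
step 7: fire ε:  (P0=4, P1=12, P2=3, P3=2, P4=4, P5=9, P6=3, P7=0) → (P0=4, P1=12, P2=3, P3=2, P4=6, P5=12, P6=4, P7=0)
step 8: fire β:  (P0=4, P1=12, P2=3, P3=2, P4=6, P5=12, P6=4, P7=0) → (P0=4, P1=12, P2=0, P3=2, P4=6, P5=12, P6=4, P7=0)

(P0=4, P1=12, P2=0, P3=2, P4=6, P5=12, P6=4, P7=0)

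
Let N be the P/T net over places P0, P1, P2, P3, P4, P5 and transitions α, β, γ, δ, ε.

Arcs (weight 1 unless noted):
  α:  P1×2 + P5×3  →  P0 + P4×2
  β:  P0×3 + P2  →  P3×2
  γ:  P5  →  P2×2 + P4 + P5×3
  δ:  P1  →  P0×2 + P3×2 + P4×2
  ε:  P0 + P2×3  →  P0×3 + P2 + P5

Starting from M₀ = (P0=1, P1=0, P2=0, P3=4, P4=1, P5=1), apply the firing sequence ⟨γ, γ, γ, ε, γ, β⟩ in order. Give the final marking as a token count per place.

step 1: fire γ:  (P0=1, P1=0, P2=0, P3=4, P4=1, P5=1) → (P0=1, P1=0, P2=2, P3=4, P4=2, P5=3)
step 2: fire γ:  (P0=1, P1=0, P2=2, P3=4, P4=2, P5=3) → (P0=1, P1=0, P2=4, P3=4, P4=3, P5=5)
step 3: fire γ:  (P0=1, P1=0, P2=4, P3=4, P4=3, P5=5) → (P0=1, P1=0, P2=6, P3=4, P4=4, P5=7)
step 4: fire ε:  (P0=1, P1=0, P2=6, P3=4, P4=4, P5=7) → (P0=3, P1=0, P2=4, P3=4, P4=4, P5=8)
step 5: fire γ:  (P0=3, P1=0, P2=4, P3=4, P4=4, P5=8) → (P0=3, P1=0, P2=6, P3=4, P4=5, P5=10)
step 6: fire β:  (P0=3, P1=0, P2=6, P3=4, P4=5, P5=10) → (P0=0, P1=0, P2=5, P3=6, P4=5, P5=10)

(P0=0, P1=0, P2=5, P3=6, P4=5, P5=10)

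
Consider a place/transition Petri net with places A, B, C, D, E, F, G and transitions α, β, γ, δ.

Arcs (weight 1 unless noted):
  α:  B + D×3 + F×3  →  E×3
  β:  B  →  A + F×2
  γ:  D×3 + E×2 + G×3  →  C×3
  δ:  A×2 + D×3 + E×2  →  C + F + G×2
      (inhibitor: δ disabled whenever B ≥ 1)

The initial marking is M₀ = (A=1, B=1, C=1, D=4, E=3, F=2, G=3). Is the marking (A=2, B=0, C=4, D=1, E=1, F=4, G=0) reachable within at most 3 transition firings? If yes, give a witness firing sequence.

step 1: fire β:  (A=1, B=1, C=1, D=4, E=3, F=2, G=3) → (A=2, B=0, C=1, D=4, E=3, F=4, G=3)
step 2: fire γ:  (A=2, B=0, C=1, D=4, E=3, F=4, G=3) → (A=2, B=0, C=4, D=1, E=1, F=4, G=0)

YES — reachable via ⟨β, γ⟩ (2 firings)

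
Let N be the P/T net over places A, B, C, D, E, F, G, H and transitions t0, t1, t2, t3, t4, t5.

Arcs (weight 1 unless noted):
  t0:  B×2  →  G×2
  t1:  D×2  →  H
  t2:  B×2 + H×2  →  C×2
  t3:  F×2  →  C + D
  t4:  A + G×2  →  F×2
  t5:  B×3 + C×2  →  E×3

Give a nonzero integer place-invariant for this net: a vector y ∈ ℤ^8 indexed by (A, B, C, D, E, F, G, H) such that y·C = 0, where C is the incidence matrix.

y = (A:6, B:-6, C:-6, D:0, E:-10, F:-3, G:-6, H:0)

Incidence matrix C (rows=places, cols=transitions):
       t0   t1   t2   t3   t4   t5
    A   0    0    0    0   -1    0
    B  -2    0   -2    0    0   -3
    C   0    0    2    1    0   -2
    D   0   -2    0    1    0    0
    E   0    0    0    0    0    3
    F   0    0    0   -2    2    0
    G   2    0    0    0   -2    0
    H   0    1   -2    0    0    0

Candidate y = [6, -6, -6, 0, -10, -3, -6, 0]; check y·C column-wise:
  col t0: 6·0 + -6·-2 + -6·0 + -10·0 + -3·0 + -6·2 = 0
  col t1: 6·0 + -6·0 + -6·0 + 0·-2 + -10·0 + -3·0 + -6·0 + 0·1 = 0
  col t2: 6·0 + -6·-2 + -6·2 + -10·0 + -3·0 + -6·0 + 0·-2 = 0
  col t3: 6·0 + -6·0 + -6·1 + 0·1 + -10·0 + -3·-2 + -6·0 = 0
  col t4: 6·-1 + -6·0 + -6·0 + -10·0 + -3·2 + -6·-2 = 0
  col t5: 6·0 + -6·-3 + -6·-2 + -10·3 + -3·0 + -6·0 = 0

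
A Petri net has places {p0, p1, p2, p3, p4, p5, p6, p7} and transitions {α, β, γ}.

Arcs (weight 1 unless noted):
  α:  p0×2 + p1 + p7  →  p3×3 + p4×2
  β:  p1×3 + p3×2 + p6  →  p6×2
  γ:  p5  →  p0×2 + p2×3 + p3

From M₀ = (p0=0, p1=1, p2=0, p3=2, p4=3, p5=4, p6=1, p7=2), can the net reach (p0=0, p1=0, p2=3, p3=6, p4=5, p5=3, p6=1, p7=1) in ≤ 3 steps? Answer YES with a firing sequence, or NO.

step 1: fire γ:  (p0=0, p1=1, p2=0, p3=2, p4=3, p5=4, p6=1, p7=2) → (p0=2, p1=1, p2=3, p3=3, p4=3, p5=3, p6=1, p7=2)
step 2: fire α:  (p0=2, p1=1, p2=3, p3=3, p4=3, p5=3, p6=1, p7=2) → (p0=0, p1=0, p2=3, p3=6, p4=5, p5=3, p6=1, p7=1)

YES — reachable via ⟨γ, α⟩ (2 firings)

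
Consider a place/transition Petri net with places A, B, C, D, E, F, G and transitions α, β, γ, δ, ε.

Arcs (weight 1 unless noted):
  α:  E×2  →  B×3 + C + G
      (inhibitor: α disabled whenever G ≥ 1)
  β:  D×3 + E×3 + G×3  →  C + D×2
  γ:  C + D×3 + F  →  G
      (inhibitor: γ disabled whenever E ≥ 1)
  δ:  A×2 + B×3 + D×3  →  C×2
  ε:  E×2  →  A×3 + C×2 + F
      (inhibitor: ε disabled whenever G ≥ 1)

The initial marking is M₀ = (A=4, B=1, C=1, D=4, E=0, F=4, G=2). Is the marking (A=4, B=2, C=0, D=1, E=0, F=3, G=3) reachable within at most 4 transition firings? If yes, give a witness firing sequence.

depth 0: 1 marking
depth 1: 2 markings reached so far
depth 2: 2 markings reached so far
(frontier empty at depth 2; search complete)
target is not among the 2 markings reachable within 4 steps

NO — not reachable within 4 firings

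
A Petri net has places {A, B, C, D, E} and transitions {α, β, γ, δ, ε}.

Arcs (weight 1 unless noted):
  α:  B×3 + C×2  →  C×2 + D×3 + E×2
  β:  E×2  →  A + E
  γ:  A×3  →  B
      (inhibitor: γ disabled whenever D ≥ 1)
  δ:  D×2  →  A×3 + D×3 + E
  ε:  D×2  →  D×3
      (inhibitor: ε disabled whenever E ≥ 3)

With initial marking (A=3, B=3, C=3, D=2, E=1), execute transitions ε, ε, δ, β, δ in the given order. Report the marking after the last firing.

(A=10, B=3, C=3, D=6, E=2)

step 1: fire ε:  (A=3, B=3, C=3, D=2, E=1) → (A=3, B=3, C=3, D=3, E=1)
step 2: fire ε:  (A=3, B=3, C=3, D=3, E=1) → (A=3, B=3, C=3, D=4, E=1)
step 3: fire δ:  (A=3, B=3, C=3, D=4, E=1) → (A=6, B=3, C=3, D=5, E=2)
step 4: fire β:  (A=6, B=3, C=3, D=5, E=2) → (A=7, B=3, C=3, D=5, E=1)
step 5: fire δ:  (A=7, B=3, C=3, D=5, E=1) → (A=10, B=3, C=3, D=6, E=2)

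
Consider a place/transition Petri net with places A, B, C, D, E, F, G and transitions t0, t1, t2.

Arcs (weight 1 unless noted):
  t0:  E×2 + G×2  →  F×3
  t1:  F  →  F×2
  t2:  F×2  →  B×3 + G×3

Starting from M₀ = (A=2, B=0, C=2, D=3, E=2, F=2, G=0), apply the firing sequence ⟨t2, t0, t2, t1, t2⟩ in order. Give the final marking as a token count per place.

(A=2, B=9, C=2, D=3, E=0, F=0, G=7)

step 1: fire t2:  (A=2, B=0, C=2, D=3, E=2, F=2, G=0) → (A=2, B=3, C=2, D=3, E=2, F=0, G=3)
step 2: fire t0:  (A=2, B=3, C=2, D=3, E=2, F=0, G=3) → (A=2, B=3, C=2, D=3, E=0, F=3, G=1)
step 3: fire t2:  (A=2, B=3, C=2, D=3, E=0, F=3, G=1) → (A=2, B=6, C=2, D=3, E=0, F=1, G=4)
step 4: fire t1:  (A=2, B=6, C=2, D=3, E=0, F=1, G=4) → (A=2, B=6, C=2, D=3, E=0, F=2, G=4)
step 5: fire t2:  (A=2, B=6, C=2, D=3, E=0, F=2, G=4) → (A=2, B=9, C=2, D=3, E=0, F=0, G=7)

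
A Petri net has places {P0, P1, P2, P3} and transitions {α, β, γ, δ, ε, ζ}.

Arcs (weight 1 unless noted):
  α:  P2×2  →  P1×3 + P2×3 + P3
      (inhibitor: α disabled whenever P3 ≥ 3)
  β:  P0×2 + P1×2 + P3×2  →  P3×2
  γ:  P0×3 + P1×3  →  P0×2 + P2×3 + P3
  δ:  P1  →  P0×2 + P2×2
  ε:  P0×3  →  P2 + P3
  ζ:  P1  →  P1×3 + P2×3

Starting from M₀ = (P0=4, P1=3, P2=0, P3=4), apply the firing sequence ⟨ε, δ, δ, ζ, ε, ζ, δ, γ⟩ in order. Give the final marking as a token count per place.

step 1: fire ε:  (P0=4, P1=3, P2=0, P3=4) → (P0=1, P1=3, P2=1, P3=5)
step 2: fire δ:  (P0=1, P1=3, P2=1, P3=5) → (P0=3, P1=2, P2=3, P3=5)
step 3: fire δ:  (P0=3, P1=2, P2=3, P3=5) → (P0=5, P1=1, P2=5, P3=5)
step 4: fire ζ:  (P0=5, P1=1, P2=5, P3=5) → (P0=5, P1=3, P2=8, P3=5)
step 5: fire ε:  (P0=5, P1=3, P2=8, P3=5) → (P0=2, P1=3, P2=9, P3=6)
step 6: fire ζ:  (P0=2, P1=3, P2=9, P3=6) → (P0=2, P1=5, P2=12, P3=6)
step 7: fire δ:  (P0=2, P1=5, P2=12, P3=6) → (P0=4, P1=4, P2=14, P3=6)
step 8: fire γ:  (P0=4, P1=4, P2=14, P3=6) → (P0=3, P1=1, P2=17, P3=7)

(P0=3, P1=1, P2=17, P3=7)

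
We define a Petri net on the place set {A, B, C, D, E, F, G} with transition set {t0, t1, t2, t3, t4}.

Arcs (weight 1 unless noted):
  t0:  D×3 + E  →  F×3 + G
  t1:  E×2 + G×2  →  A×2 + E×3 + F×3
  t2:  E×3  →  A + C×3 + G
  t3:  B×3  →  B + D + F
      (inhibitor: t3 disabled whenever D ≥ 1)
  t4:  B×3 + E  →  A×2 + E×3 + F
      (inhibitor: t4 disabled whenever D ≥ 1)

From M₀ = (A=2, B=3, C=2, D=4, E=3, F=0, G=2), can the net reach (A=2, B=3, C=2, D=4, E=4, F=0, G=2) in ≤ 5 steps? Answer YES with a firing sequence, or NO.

depth 0: 1 marking
depth 1: 4 markings reached so far
depth 2: 6 markings reached so far
depth 3: 7 markings reached so far
depth 4: 7 markings reached so far
(frontier empty at depth 4; search complete)
target is not among the 7 markings reachable within 5 steps

NO — not reachable within 5 firings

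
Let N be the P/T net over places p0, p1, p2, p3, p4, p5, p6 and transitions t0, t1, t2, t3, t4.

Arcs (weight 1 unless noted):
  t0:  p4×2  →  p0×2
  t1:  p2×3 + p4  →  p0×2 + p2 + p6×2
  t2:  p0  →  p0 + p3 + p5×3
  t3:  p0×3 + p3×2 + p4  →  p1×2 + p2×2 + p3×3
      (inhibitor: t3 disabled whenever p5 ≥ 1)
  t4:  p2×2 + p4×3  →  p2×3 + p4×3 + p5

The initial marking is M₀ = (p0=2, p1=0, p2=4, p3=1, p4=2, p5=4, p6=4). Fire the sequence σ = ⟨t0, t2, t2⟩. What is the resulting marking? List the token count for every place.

(p0=4, p1=0, p2=4, p3=3, p4=0, p5=10, p6=4)

step 1: fire t0:  (p0=2, p1=0, p2=4, p3=1, p4=2, p5=4, p6=4) → (p0=4, p1=0, p2=4, p3=1, p4=0, p5=4, p6=4)
step 2: fire t2:  (p0=4, p1=0, p2=4, p3=1, p4=0, p5=4, p6=4) → (p0=4, p1=0, p2=4, p3=2, p4=0, p5=7, p6=4)
step 3: fire t2:  (p0=4, p1=0, p2=4, p3=2, p4=0, p5=7, p6=4) → (p0=4, p1=0, p2=4, p3=3, p4=0, p5=10, p6=4)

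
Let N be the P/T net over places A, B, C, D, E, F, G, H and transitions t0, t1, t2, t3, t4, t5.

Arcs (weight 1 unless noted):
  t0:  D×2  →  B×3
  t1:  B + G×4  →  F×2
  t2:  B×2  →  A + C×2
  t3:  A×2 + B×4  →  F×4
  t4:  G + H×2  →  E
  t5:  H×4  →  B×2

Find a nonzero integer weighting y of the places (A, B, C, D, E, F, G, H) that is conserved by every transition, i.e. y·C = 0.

Incidence matrix C (rows=places, cols=transitions):
       t0   t1   t2   t3   t4   t5
    A   0    0    1   -2    0    0
    B   3   -1   -2   -4    0    2
    C   0    0    2    0    0    0
    D  -2    0    0    0    0    0
    E   0    0    0    0    1    0
    F   0    2    0    4    0    0
    G   0   -4    0    0   -1    0
    H   0    0    0    0   -2   -4

Candidate y = [4, 0, -2, 0, 1, 2, 1, 0]; check y·C column-wise:
  col t0: 4·0 + 0·3 + -2·0 + 0·-2 + 1·0 + 2·0 + 1·0 = 0
  col t1: 4·0 + 0·-1 + -2·0 + 1·0 + 2·2 + 1·-4 = 0
  col t2: 4·1 + 0·-2 + -2·2 + 1·0 + 2·0 + 1·0 = 0
  col t3: 4·-2 + 0·-4 + -2·0 + 1·0 + 2·4 + 1·0 = 0
  col t4: 4·0 + -2·0 + 1·1 + 2·0 + 1·-1 + 0·-2 = 0
  col t5: 4·0 + 0·2 + -2·0 + 1·0 + 2·0 + 1·0 + 0·-4 = 0

y = (A:4, B:0, C:-2, D:0, E:1, F:2, G:1, H:0)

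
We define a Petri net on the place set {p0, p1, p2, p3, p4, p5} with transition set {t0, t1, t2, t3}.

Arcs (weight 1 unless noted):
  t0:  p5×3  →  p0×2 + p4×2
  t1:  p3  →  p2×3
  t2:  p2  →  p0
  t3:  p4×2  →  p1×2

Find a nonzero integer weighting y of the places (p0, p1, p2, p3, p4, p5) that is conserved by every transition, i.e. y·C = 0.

Incidence matrix C (rows=places, cols=transitions):
       t0   t1   t2   t3
   p0   2    0    1    0
   p1   0    0    0    2
   p2   0    3   -1    0
   p3   0   -1    0    0
   p4   2    0    0   -2
   p5  -3    0    0    0

Candidate y = [1, -1, 1, 3, -1, 0]; check y·C column-wise:
  col t0: 1·2 + -1·0 + 1·0 + 3·0 + -1·2 + 0·-3 = 0
  col t1: 1·0 + -1·0 + 1·3 + 3·-1 + -1·0 = 0
  col t2: 1·1 + -1·0 + 1·-1 + 3·0 + -1·0 = 0
  col t3: 1·0 + -1·2 + 1·0 + 3·0 + -1·-2 = 0

y = (p0:1, p1:-1, p2:1, p3:3, p4:-1, p5:0)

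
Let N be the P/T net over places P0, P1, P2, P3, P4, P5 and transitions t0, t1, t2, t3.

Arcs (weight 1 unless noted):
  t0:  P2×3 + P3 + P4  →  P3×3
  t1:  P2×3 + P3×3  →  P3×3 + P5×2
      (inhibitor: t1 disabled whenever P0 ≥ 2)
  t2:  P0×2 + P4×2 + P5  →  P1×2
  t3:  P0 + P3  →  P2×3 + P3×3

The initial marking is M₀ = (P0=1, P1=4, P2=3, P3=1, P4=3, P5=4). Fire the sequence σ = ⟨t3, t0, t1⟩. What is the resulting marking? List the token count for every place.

step 1: fire t3:  (P0=1, P1=4, P2=3, P3=1, P4=3, P5=4) → (P0=0, P1=4, P2=6, P3=3, P4=3, P5=4)
step 2: fire t0:  (P0=0, P1=4, P2=6, P3=3, P4=3, P5=4) → (P0=0, P1=4, P2=3, P3=5, P4=2, P5=4)
step 3: fire t1:  (P0=0, P1=4, P2=3, P3=5, P4=2, P5=4) → (P0=0, P1=4, P2=0, P3=5, P4=2, P5=6)

(P0=0, P1=4, P2=0, P3=5, P4=2, P5=6)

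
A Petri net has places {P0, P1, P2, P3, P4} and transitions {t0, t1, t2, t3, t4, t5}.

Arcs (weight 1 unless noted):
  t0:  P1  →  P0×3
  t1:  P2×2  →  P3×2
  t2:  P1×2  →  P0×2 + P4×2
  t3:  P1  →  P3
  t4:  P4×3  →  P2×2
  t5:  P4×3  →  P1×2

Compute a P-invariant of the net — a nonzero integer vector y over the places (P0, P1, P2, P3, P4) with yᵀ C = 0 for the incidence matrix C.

y = (P0:1, P1:3, P2:3, P3:3, P4:2)

Incidence matrix C (rows=places, cols=transitions):
       t0   t1   t2   t3   t4   t5
   P0   3    0    2    0    0    0
   P1  -1    0   -2   -1    0    2
   P2   0   -2    0    0    2    0
   P3   0    2    0    1    0    0
   P4   0    0    2    0   -3   -3

Candidate y = [1, 3, 3, 3, 2]; check y·C column-wise:
  col t0: 1·3 + 3·-1 + 3·0 + 3·0 + 2·0 = 0
  col t1: 1·0 + 3·0 + 3·-2 + 3·2 + 2·0 = 0
  col t2: 1·2 + 3·-2 + 3·0 + 3·0 + 2·2 = 0
  col t3: 1·0 + 3·-1 + 3·0 + 3·1 + 2·0 = 0
  col t4: 1·0 + 3·0 + 3·2 + 3·0 + 2·-3 = 0
  col t5: 1·0 + 3·2 + 3·0 + 3·0 + 2·-3 = 0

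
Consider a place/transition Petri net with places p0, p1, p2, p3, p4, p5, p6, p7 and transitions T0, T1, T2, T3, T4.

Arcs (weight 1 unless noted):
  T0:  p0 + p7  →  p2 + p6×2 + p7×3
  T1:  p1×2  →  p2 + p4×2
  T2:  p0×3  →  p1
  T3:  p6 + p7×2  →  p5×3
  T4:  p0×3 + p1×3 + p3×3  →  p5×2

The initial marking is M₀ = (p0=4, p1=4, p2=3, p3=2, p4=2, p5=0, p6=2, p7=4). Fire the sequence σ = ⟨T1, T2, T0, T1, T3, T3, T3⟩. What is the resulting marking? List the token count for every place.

step 1: fire T1:  (p0=4, p1=4, p2=3, p3=2, p4=2, p5=0, p6=2, p7=4) → (p0=4, p1=2, p2=4, p3=2, p4=4, p5=0, p6=2, p7=4)
step 2: fire T2:  (p0=4, p1=2, p2=4, p3=2, p4=4, p5=0, p6=2, p7=4) → (p0=1, p1=3, p2=4, p3=2, p4=4, p5=0, p6=2, p7=4)
step 3: fire T0:  (p0=1, p1=3, p2=4, p3=2, p4=4, p5=0, p6=2, p7=4) → (p0=0, p1=3, p2=5, p3=2, p4=4, p5=0, p6=4, p7=6)
step 4: fire T1:  (p0=0, p1=3, p2=5, p3=2, p4=4, p5=0, p6=4, p7=6) → (p0=0, p1=1, p2=6, p3=2, p4=6, p5=0, p6=4, p7=6)
step 5: fire T3:  (p0=0, p1=1, p2=6, p3=2, p4=6, p5=0, p6=4, p7=6) → (p0=0, p1=1, p2=6, p3=2, p4=6, p5=3, p6=3, p7=4)
step 6: fire T3:  (p0=0, p1=1, p2=6, p3=2, p4=6, p5=3, p6=3, p7=4) → (p0=0, p1=1, p2=6, p3=2, p4=6, p5=6, p6=2, p7=2)
step 7: fire T3:  (p0=0, p1=1, p2=6, p3=2, p4=6, p5=6, p6=2, p7=2) → (p0=0, p1=1, p2=6, p3=2, p4=6, p5=9, p6=1, p7=0)

(p0=0, p1=1, p2=6, p3=2, p4=6, p5=9, p6=1, p7=0)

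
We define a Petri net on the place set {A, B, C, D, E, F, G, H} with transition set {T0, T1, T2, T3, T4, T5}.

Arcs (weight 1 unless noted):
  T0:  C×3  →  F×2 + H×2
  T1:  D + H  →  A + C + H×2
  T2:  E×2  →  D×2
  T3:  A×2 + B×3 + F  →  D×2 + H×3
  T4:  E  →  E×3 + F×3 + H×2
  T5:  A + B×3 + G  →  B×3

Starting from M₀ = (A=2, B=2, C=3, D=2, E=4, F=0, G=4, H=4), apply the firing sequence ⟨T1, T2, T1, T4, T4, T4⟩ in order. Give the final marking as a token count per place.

step 1: fire T1:  (A=2, B=2, C=3, D=2, E=4, F=0, G=4, H=4) → (A=3, B=2, C=4, D=1, E=4, F=0, G=4, H=5)
step 2: fire T2:  (A=3, B=2, C=4, D=1, E=4, F=0, G=4, H=5) → (A=3, B=2, C=4, D=3, E=2, F=0, G=4, H=5)
step 3: fire T1:  (A=3, B=2, C=4, D=3, E=2, F=0, G=4, H=5) → (A=4, B=2, C=5, D=2, E=2, F=0, G=4, H=6)
step 4: fire T4:  (A=4, B=2, C=5, D=2, E=2, F=0, G=4, H=6) → (A=4, B=2, C=5, D=2, E=4, F=3, G=4, H=8)
step 5: fire T4:  (A=4, B=2, C=5, D=2, E=4, F=3, G=4, H=8) → (A=4, B=2, C=5, D=2, E=6, F=6, G=4, H=10)
step 6: fire T4:  (A=4, B=2, C=5, D=2, E=6, F=6, G=4, H=10) → (A=4, B=2, C=5, D=2, E=8, F=9, G=4, H=12)

(A=4, B=2, C=5, D=2, E=8, F=9, G=4, H=12)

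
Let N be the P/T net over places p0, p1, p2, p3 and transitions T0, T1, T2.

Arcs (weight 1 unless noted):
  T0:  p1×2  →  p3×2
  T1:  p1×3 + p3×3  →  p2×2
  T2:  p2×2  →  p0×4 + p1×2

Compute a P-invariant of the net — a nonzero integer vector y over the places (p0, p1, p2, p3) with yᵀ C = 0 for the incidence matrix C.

y = (p0:1, p1:1, p2:3, p3:1)

Incidence matrix C (rows=places, cols=transitions):
       T0   T1   T2
   p0   0    0    4
   p1  -2   -3    2
   p2   0    2   -2
   p3   2   -3    0

Candidate y = [1, 1, 3, 1]; check y·C column-wise:
  col T0: 1·0 + 1·-2 + 3·0 + 1·2 = 0
  col T1: 1·0 + 1·-3 + 3·2 + 1·-3 = 0
  col T2: 1·4 + 1·2 + 3·-2 + 1·0 = 0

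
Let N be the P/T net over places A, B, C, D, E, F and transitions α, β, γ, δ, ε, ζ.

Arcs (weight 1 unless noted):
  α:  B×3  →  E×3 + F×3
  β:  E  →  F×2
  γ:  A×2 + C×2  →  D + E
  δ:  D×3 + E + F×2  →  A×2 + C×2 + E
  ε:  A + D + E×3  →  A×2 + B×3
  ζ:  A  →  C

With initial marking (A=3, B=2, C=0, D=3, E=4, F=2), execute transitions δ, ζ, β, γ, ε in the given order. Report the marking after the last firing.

(A=3, B=5, C=1, D=0, E=1, F=2)

step 1: fire δ:  (A=3, B=2, C=0, D=3, E=4, F=2) → (A=5, B=2, C=2, D=0, E=4, F=0)
step 2: fire ζ:  (A=5, B=2, C=2, D=0, E=4, F=0) → (A=4, B=2, C=3, D=0, E=4, F=0)
step 3: fire β:  (A=4, B=2, C=3, D=0, E=4, F=0) → (A=4, B=2, C=3, D=0, E=3, F=2)
step 4: fire γ:  (A=4, B=2, C=3, D=0, E=3, F=2) → (A=2, B=2, C=1, D=1, E=4, F=2)
step 5: fire ε:  (A=2, B=2, C=1, D=1, E=4, F=2) → (A=3, B=5, C=1, D=0, E=1, F=2)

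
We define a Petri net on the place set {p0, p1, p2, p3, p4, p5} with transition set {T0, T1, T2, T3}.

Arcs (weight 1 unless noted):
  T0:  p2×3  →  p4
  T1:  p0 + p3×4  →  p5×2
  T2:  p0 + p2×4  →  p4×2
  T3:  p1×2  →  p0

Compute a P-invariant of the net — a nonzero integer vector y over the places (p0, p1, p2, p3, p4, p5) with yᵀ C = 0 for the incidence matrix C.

y = (p0:4, p1:2, p2:2, p3:-1, p4:6, p5:0)

Incidence matrix C (rows=places, cols=transitions):
       T0   T1   T2   T3
   p0   0   -1   -1    1
   p1   0    0    0   -2
   p2  -3    0   -4    0
   p3   0   -4    0    0
   p4   1    0    2    0
   p5   0    2    0    0

Candidate y = [4, 2, 2, -1, 6, 0]; check y·C column-wise:
  col T0: 4·0 + 2·0 + 2·-3 + -1·0 + 6·1 = 0
  col T1: 4·-1 + 2·0 + 2·0 + -1·-4 + 6·0 + 0·2 = 0
  col T2: 4·-1 + 2·0 + 2·-4 + -1·0 + 6·2 = 0
  col T3: 4·1 + 2·-2 + 2·0 + -1·0 + 6·0 = 0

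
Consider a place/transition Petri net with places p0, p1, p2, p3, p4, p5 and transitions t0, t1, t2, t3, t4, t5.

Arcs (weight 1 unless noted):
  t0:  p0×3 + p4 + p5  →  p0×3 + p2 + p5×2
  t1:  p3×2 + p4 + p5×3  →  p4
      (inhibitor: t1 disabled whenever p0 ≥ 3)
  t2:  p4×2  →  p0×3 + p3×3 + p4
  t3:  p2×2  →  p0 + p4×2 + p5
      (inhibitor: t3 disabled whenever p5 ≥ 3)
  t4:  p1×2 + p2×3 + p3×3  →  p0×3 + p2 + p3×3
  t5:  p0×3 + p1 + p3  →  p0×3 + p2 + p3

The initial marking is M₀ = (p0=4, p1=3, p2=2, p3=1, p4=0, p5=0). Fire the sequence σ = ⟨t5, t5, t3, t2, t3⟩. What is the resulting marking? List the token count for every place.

(p0=9, p1=1, p2=0, p3=4, p4=3, p5=2)

step 1: fire t5:  (p0=4, p1=3, p2=2, p3=1, p4=0, p5=0) → (p0=4, p1=2, p2=3, p3=1, p4=0, p5=0)
step 2: fire t5:  (p0=4, p1=2, p2=3, p3=1, p4=0, p5=0) → (p0=4, p1=1, p2=4, p3=1, p4=0, p5=0)
step 3: fire t3:  (p0=4, p1=1, p2=4, p3=1, p4=0, p5=0) → (p0=5, p1=1, p2=2, p3=1, p4=2, p5=1)
step 4: fire t2:  (p0=5, p1=1, p2=2, p3=1, p4=2, p5=1) → (p0=8, p1=1, p2=2, p3=4, p4=1, p5=1)
step 5: fire t3:  (p0=8, p1=1, p2=2, p3=4, p4=1, p5=1) → (p0=9, p1=1, p2=0, p3=4, p4=3, p5=2)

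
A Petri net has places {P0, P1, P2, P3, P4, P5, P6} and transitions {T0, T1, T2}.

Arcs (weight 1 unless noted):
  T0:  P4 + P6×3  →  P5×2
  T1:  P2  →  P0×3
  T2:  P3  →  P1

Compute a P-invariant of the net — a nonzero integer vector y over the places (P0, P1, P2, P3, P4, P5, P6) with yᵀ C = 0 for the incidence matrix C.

y = (P0:1, P1:0, P2:3, P3:0, P4:0, P5:0, P6:0)

Incidence matrix C (rows=places, cols=transitions):
       T0   T1   T2
   P0   0    3    0
   P1   0    0    1
   P2   0   -1    0
   P3   0    0   -1
   P4  -1    0    0
   P5   2    0    0
   P6  -3    0    0

Candidate y = [1, 0, 3, 0, 0, 0, 0]; check y·C column-wise:
  col T0: 1·0 + 3·0 + 0·-1 + 0·2 + 0·-3 = 0
  col T1: 1·3 + 3·-1 = 0
  col T2: 1·0 + 0·1 + 3·0 + 0·-1 = 0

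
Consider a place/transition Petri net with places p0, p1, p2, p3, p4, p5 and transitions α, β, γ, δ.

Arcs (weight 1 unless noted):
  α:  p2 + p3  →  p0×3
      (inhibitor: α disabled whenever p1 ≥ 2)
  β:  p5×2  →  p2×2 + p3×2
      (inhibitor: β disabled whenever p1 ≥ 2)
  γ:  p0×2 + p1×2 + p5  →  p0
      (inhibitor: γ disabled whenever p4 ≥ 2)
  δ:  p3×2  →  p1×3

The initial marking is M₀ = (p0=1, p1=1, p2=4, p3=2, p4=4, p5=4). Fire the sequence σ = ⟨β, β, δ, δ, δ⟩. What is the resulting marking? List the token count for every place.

step 1: fire β:  (p0=1, p1=1, p2=4, p3=2, p4=4, p5=4) → (p0=1, p1=1, p2=6, p3=4, p4=4, p5=2)
step 2: fire β:  (p0=1, p1=1, p2=6, p3=4, p4=4, p5=2) → (p0=1, p1=1, p2=8, p3=6, p4=4, p5=0)
step 3: fire δ:  (p0=1, p1=1, p2=8, p3=6, p4=4, p5=0) → (p0=1, p1=4, p2=8, p3=4, p4=4, p5=0)
step 4: fire δ:  (p0=1, p1=4, p2=8, p3=4, p4=4, p5=0) → (p0=1, p1=7, p2=8, p3=2, p4=4, p5=0)
step 5: fire δ:  (p0=1, p1=7, p2=8, p3=2, p4=4, p5=0) → (p0=1, p1=10, p2=8, p3=0, p4=4, p5=0)

(p0=1, p1=10, p2=8, p3=0, p4=4, p5=0)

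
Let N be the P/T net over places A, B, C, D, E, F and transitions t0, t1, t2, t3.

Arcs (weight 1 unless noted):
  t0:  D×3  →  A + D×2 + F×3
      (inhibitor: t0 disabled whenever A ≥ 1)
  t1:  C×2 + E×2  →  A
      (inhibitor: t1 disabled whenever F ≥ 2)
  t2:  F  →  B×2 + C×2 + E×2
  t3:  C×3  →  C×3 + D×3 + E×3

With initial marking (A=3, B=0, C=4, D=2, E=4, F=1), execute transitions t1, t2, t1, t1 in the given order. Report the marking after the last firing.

(A=6, B=2, C=0, D=2, E=0, F=0)

step 1: fire t1:  (A=3, B=0, C=4, D=2, E=4, F=1) → (A=4, B=0, C=2, D=2, E=2, F=1)
step 2: fire t2:  (A=4, B=0, C=2, D=2, E=2, F=1) → (A=4, B=2, C=4, D=2, E=4, F=0)
step 3: fire t1:  (A=4, B=2, C=4, D=2, E=4, F=0) → (A=5, B=2, C=2, D=2, E=2, F=0)
step 4: fire t1:  (A=5, B=2, C=2, D=2, E=2, F=0) → (A=6, B=2, C=0, D=2, E=0, F=0)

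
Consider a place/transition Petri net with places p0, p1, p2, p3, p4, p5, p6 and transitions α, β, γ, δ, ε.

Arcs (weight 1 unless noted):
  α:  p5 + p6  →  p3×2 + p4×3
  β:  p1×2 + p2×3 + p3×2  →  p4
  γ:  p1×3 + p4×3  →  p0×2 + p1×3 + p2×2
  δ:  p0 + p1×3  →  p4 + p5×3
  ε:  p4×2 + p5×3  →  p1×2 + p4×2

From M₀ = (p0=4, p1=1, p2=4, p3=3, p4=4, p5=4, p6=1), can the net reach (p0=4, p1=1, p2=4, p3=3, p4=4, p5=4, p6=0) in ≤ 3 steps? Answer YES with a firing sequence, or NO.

NO — not reachable within 3 firings

depth 0: 1 marking
depth 1: 3 markings reached so far
depth 2: 7 markings reached so far
depth 3: 13 markings reached so far
target is not among the 13 markings reachable within 3 steps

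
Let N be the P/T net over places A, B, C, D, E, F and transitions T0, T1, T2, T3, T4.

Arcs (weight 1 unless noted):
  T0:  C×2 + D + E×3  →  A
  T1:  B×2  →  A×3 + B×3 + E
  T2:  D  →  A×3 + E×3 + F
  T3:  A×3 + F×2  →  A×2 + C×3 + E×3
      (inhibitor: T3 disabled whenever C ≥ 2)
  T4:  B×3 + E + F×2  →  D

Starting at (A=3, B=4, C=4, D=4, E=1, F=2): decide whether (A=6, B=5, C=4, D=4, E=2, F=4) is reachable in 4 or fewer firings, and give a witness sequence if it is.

NO — not reachable within 4 firings

depth 0: 1 marking
depth 1: 4 markings reached so far
depth 2: 10 markings reached so far
depth 3: 21 markings reached so far
depth 4: 37 markings reached so far
target is not among the 37 markings reachable within 4 steps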